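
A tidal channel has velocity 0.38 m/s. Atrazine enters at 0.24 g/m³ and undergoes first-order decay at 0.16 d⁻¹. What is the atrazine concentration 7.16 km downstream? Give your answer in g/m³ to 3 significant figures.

0.232 g/m³

Travel time t = 7.16 km / 0.38 m/s = 7160/0.38 = 1.884e+04 s = 0.2181 d.
First-order decay: C = 0.24·exp(−0.16·0.2181) = 0.24·0.9657 = 0.2318 g/m³.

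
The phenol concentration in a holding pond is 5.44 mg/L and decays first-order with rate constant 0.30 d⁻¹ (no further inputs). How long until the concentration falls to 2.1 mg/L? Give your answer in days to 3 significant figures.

t = ln(C₀/C)/k = ln(5.44/2.1)/0.30 = 0.9518/0.30 = 3.173 d.

3.17 d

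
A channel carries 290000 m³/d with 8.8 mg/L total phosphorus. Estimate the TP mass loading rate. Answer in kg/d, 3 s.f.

290000 m³/d = 3.356 m³/s.
Mass flux = Q·C = 3.356 m³/s × 8.8 g/m³ = 29.54 g/s.
= 29.54 g/s × 86.4 = 2552 kg/d.

2550 kg/d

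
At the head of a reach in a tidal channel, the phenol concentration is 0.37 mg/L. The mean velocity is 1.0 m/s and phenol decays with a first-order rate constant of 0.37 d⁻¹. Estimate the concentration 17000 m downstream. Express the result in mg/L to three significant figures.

0.344 mg/L

Travel time t = 17000 m / 1.0 m/s = 1.7e+04/1.0 = 1.7e+04 s = 0.1968 d.
First-order decay: C = 0.37·exp(−0.37·0.1968) = 0.37·0.9298 = 0.344 mg/L.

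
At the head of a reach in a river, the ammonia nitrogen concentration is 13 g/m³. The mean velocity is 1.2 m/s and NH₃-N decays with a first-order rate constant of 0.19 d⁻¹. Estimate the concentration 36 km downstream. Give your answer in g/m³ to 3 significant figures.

12.2 g/m³

Travel time t = 36 km / 1.2 m/s = 3.6e+04/1.2 = 3e+04 s = 0.3472 d.
First-order decay: C = 13·exp(−0.19·0.3472) = 13·0.9362 = 12.17 g/m³.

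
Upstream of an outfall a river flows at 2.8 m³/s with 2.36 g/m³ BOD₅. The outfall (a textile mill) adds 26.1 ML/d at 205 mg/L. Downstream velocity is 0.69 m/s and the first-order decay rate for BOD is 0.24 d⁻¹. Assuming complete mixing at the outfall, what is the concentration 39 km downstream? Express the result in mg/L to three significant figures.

26.1 ML/d = 0.3021 m³/s.
After complete mixing, C₀ = (0.3021·205 + 2.8·2.36) / 3.102 = 22.09 mg/L.
Travel time t = 3.9e+04 m / 0.69 m/s = 5.652e+04 s = 0.6542 d.
C = 22.09·exp(−0.24·0.6542) = 22.09·0.8547 = 18.88 mg/L.

18.9 mg/L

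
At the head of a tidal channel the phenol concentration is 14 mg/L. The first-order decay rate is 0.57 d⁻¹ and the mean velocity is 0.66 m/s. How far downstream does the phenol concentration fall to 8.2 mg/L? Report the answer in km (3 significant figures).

From C = C₀·e^(−kt), t = ln(C₀/C)/k = ln(14/8.2)/0.57 = 0.5349/0.57 = 0.9385 d.
Distance = v·t = 0.66 m/s × 8.108e+04 s = 5.351e+04 m = 53.51 km.

53.5 km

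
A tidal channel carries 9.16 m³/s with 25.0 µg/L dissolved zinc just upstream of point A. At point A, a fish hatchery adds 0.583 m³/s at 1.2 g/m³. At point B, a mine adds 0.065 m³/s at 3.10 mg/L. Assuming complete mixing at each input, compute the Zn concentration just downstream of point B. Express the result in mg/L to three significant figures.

0.115 mg/L

25.0 µg/L = 0.025 mg/L.
After input A: C = (9.16·0.025 + 0.583·1.2) / 9.743 = 0.09531 mg/L.
After input B: C = (9.743·0.09531 + 0.065·3.1) / 9.808 = 0.1152 mg/L.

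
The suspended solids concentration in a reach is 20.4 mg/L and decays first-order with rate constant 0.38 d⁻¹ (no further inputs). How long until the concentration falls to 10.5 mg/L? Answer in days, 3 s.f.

t = ln(C₀/C)/k = ln(20.4/10.5)/0.38 = 0.6642/0.38 = 1.748 d.

1.75 d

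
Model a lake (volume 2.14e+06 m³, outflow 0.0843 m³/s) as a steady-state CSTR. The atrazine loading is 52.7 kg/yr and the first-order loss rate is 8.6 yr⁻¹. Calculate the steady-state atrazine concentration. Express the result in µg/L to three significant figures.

Outflow Q = 0.0843 m³/s × 3.156e+07 s/yr = 2.66e+06 m³/yr.
Steady-state CSTR mass balance: W = Q·C + k·V·C, so C = W/(Q + kV).
Q + kV = 2.66e+06 + 8.6·2.14e+06 = 2.106e+07 m³/yr.
C = 52.7/2.106e+07 = 2.502e-06 kg/m³ = 0.002502 mg/L = 2.502 µg/L.

2.50 µg/L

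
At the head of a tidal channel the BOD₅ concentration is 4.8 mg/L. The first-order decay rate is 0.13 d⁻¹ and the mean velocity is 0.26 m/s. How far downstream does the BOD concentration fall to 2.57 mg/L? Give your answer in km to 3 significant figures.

From C = C₀·e^(−kt), t = ln(C₀/C)/k = ln(4.8/2.57)/0.13 = 0.6247/0.13 = 4.805 d.
Distance = v·t = 0.26 m/s × 4.152e+05 s = 1.079e+05 m = 107.9 km.

108 km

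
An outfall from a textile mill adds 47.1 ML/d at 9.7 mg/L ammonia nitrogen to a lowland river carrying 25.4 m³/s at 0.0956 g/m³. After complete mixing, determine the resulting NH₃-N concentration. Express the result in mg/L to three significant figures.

47.1 ML/d = 0.5451 m³/s.
Flow-weighted mixing gives C = (0.5451·9.7 + 25.4·0.0956) / (0.5451 + 25.4) = 7.716/25.95 = 0.2974 mg/L.

0.297 mg/L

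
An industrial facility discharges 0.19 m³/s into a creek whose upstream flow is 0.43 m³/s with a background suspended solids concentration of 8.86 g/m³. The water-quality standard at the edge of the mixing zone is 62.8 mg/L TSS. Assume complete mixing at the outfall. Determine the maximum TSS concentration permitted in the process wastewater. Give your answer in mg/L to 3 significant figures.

185 mg/L

Mass balance: 62.8·0.62 = 0.19·Cₑ + 0.43·8.86.
Cₑ = (38.94 − 3.81) / 0.19 = 184.9 mg/L.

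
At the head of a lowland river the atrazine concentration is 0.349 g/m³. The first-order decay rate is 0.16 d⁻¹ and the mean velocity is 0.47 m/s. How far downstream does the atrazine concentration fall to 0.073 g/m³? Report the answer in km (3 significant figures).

397 km

From C = C₀·e^(−kt), t = ln(C₀/C)/k = ln(0.349/0.073)/0.16 = 1.565/0.16 = 9.779 d.
Distance = v·t = 0.47 m/s × 8.449e+05 s = 3.971e+05 m = 397.1 km.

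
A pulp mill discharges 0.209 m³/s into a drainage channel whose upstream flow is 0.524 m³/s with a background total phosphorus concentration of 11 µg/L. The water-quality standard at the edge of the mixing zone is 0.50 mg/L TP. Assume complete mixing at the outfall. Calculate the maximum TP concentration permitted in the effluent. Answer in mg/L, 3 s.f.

11 µg/L = 0.011 mg/L.
Mass balance: 0.5·0.733 = 0.209·Cₑ + 0.524·0.011.
Cₑ = (0.3665 − 0.005764) / 0.209 = 1.726 mg/L.

1.73 mg/L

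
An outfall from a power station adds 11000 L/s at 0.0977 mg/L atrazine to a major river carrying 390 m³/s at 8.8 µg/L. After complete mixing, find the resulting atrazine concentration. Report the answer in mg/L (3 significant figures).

0.0112 mg/L

11000 L/s = 11 m³/s.
8.8 µg/L = 0.0088 mg/L.
Flow-weighted mixing gives C = (11·0.0977 + 390·0.0088) / (11 + 390) = 4.507/401 = 0.01124 mg/L.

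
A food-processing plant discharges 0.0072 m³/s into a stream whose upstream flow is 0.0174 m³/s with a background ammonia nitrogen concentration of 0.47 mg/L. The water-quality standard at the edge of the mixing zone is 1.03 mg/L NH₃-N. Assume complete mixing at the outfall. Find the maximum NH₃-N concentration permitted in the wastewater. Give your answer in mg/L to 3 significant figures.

Mass balance: 1.03·0.0246 = 0.0072·Cₑ + 0.0174·0.47.
Cₑ = (0.02534 − 0.008178) / 0.0072 = 2.383 mg/L.

2.38 mg/L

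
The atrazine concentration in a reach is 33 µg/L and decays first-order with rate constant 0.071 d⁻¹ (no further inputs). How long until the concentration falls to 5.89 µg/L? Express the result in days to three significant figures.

24.3 d

t = ln(C₀/C)/k = ln(33/5.89)/0.071 = 1.723/0.071 = 24.27 d.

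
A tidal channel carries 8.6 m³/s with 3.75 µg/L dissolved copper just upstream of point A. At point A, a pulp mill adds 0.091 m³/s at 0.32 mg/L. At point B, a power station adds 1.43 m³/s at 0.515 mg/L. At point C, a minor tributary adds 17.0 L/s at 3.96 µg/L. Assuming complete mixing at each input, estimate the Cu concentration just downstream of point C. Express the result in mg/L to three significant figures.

0.0787 mg/L

3.75 µg/L = 0.00375 mg/L.
After input A: C = (8.6·0.00375 + 0.091·0.32) / 8.691 = 0.007061 mg/L.
After input B: C = (8.691·0.007061 + 1.43·0.515) / 10.12 = 0.07883 mg/L.
17.0 L/s = 0.017 m³/s.
3.96 µg/L = 0.00396 mg/L.
After input C: C = (10.12·0.07883 + 0.017·0.00396) / 10.14 = 0.0787 mg/L.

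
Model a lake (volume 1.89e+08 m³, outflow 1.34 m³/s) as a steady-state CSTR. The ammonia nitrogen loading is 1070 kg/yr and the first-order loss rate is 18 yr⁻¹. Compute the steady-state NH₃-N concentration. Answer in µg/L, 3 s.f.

Outflow Q = 1.34 m³/s × 3.156e+07 s/yr = 4.229e+07 m³/yr.
Steady-state CSTR mass balance: W = Q·C + k·V·C, so C = W/(Q + kV).
Q + kV = 4.229e+07 + 18·1.89e+08 = 3.444e+09 m³/yr.
C = 1070/3.444e+09 = 3.107e-07 kg/m³ = 0.0003107 mg/L = 0.3107 µg/L.

0.311 µg/L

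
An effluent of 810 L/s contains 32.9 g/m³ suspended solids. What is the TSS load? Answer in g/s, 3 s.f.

810 L/s = 0.81 m³/s.
Mass flux = Q·C = 0.81 m³/s × 32.9 g/m³ = 26.65 g/s.

26.6 g/s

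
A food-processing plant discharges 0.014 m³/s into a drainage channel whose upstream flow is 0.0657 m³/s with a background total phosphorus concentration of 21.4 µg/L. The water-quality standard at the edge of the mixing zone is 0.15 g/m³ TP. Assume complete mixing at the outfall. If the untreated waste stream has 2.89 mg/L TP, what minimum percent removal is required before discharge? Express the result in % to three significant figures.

73.9 %

21.4 µg/L = 0.0214 mg/L.
Mass balance: 0.15·0.0797 = 0.014·Cₑ + 0.0657·0.0214.
Cₑ = (0.01195 − 0.001406) / 0.014 = 0.7535 mg/L.
Required removal = 1 − 0.7535/2.89 = 73.93 %.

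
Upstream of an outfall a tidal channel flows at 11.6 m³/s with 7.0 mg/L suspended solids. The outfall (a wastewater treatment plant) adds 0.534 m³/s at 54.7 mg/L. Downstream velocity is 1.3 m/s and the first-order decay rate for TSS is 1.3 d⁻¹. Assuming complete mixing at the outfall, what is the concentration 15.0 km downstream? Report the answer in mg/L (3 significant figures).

7.65 mg/L

After complete mixing, C₀ = (0.534·54.7 + 11.6·7) / 12.13 = 9.099 mg/L.
Travel time t = 1.5e+04 m / 1.3 m/s = 1.154e+04 s = 0.1335 d.
C = 9.099·exp(−1.3·0.1335) = 9.099·0.8406 = 7.649 mg/L.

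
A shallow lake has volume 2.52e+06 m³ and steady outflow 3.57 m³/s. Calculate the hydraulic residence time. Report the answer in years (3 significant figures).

Q = 3.57 m³/s × 3.156e+07 s/yr = 1.127e+08 m³/yr.
Hydraulic residence time τ = V/Q = 2.52e+06/1.127e+08 = 0.02237 yr.

0.0224 yr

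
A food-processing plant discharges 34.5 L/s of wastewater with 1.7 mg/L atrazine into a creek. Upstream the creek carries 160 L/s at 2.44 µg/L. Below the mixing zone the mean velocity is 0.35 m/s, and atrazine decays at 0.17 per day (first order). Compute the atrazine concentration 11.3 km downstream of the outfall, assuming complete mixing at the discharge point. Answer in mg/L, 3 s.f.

0.285 mg/L

34.5 L/s = 0.0345 m³/s.
160 L/s = 0.16 m³/s.
2.44 µg/L = 0.00244 mg/L.
After complete mixing, C₀ = (0.0345·1.7 + 0.16·0.00244) / 0.1945 = 0.3035 mg/L.
Travel time t = 1.13e+04 m / 0.35 m/s = 3.229e+04 s = 0.3737 d.
C = 0.3035·exp(−0.17·0.3737) = 0.3035·0.9385 = 0.2849 mg/L.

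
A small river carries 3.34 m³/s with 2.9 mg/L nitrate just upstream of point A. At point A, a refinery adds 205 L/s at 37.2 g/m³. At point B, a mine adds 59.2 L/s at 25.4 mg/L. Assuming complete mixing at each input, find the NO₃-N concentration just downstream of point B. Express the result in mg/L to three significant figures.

205 L/s = 0.205 m³/s.
After input A: C = (3.34·2.9 + 0.205·37.2) / 3.545 = 4.883 mg/L.
59.2 L/s = 0.0592 m³/s.
After input B: C = (3.545·4.883 + 0.0592·25.4) / 3.604 = 5.22 mg/L.

5.22 mg/L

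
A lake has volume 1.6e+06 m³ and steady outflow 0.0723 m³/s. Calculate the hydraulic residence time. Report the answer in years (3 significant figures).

Q = 0.0723 m³/s × 3.156e+07 s/yr = 2.282e+06 m³/yr.
Hydraulic residence time τ = V/Q = 1.6e+06/2.282e+06 = 0.7013 yr.

0.701 yr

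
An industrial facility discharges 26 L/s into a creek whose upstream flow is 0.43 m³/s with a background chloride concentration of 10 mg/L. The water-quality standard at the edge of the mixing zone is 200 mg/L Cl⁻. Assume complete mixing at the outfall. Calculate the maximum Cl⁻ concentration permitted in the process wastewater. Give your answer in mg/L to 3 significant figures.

3340 mg/L

26 L/s = 0.026 m³/s.
Mass balance: 200·0.456 = 0.026·Cₑ + 0.43·10.
Cₑ = (91.2 − 4.3) / 0.026 = 3342 mg/L.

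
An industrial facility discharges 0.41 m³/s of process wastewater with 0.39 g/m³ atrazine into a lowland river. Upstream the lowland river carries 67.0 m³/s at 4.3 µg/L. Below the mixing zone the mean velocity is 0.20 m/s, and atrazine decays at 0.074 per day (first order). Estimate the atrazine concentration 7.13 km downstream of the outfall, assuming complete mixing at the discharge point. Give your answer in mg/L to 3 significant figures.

0.00645 mg/L

4.3 µg/L = 0.0043 mg/L.
After complete mixing, C₀ = (0.41·0.39 + 67·0.0043) / 67.41 = 0.006646 mg/L.
Travel time t = 7130 m / 0.20 m/s = 3.565e+04 s = 0.4126 d.
C = 0.006646·exp(−0.074·0.4126) = 0.006646·0.9699 = 0.006446 mg/L.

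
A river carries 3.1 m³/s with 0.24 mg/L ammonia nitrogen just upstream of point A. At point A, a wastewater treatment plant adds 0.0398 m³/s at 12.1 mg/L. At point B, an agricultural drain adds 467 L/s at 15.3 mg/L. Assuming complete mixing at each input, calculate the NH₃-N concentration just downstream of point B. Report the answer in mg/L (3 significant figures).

After input A: C = (3.1·0.24 + 0.0398·12.1) / 3.14 = 0.3903 mg/L.
467 L/s = 0.467 m³/s.
After input B: C = (3.14·0.3903 + 0.467·15.3) / 3.607 = 2.321 mg/L.

2.32 mg/L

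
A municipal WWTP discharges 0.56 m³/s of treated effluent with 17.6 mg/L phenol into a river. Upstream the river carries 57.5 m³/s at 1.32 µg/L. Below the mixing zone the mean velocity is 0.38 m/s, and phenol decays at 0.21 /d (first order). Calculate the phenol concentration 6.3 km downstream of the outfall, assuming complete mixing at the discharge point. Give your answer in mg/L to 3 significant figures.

1.32 µg/L = 0.00132 mg/L.
After complete mixing, C₀ = (0.56·17.6 + 57.5·0.00132) / 58.06 = 0.1711 mg/L.
Travel time t = 6300 m / 0.38 m/s = 1.658e+04 s = 0.1919 d.
C = 0.1711·exp(−0.21·0.1919) = 0.1711·0.9605 = 0.1643 mg/L.

0.164 mg/L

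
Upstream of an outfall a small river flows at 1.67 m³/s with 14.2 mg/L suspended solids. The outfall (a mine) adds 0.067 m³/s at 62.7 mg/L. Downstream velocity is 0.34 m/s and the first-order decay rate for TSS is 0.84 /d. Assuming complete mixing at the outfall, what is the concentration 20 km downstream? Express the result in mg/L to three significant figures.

9.07 mg/L

After complete mixing, C₀ = (0.067·62.7 + 1.67·14.2) / 1.737 = 16.07 mg/L.
Travel time t = 2e+04 m / 0.34 m/s = 5.882e+04 s = 0.6808 d.
C = 16.07·exp(−0.84·0.6808) = 16.07·0.5645 = 9.071 mg/L.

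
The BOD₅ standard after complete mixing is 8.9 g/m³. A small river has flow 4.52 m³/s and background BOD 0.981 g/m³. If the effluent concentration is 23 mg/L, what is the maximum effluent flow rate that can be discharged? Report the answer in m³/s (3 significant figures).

2.54 m³/s

Mass balance at complete mixing: C_std·(Q_w + Q_r) = Q_w·C_e + Q_r·C_b.
Rearranging, Q_w = Q_r·(C_std − C_b)/(C_e − C_std) = 4.52·(8.9 − 0.981) / (23 − 8.9) = 2.539 m³/s.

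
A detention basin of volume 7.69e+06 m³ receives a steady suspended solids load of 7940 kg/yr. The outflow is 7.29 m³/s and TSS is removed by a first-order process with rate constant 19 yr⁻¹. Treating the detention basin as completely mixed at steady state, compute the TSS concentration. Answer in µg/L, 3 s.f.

Outflow Q = 7.29 m³/s × 3.156e+07 s/yr = 2.301e+08 m³/yr.
Steady-state CSTR mass balance: W = Q·C + k·V·C, so C = W/(Q + kV).
Q + kV = 2.301e+08 + 19·7.69e+06 = 3.762e+08 m³/yr.
C = 7940/3.762e+08 = 2.111e-05 kg/m³ = 0.02111 mg/L = 21.11 µg/L.

21.1 µg/L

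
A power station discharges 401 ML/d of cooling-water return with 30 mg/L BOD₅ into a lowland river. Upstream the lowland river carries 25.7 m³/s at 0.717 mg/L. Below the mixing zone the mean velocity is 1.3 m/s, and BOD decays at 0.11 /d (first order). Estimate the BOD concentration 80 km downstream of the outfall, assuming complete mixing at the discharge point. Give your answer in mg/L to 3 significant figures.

401 ML/d = 4.641 m³/s.
After complete mixing, C₀ = (4.641·30 + 25.7·0.717) / 30.34 = 5.196 mg/L.
Travel time t = 8e+04 m / 1.3 m/s = 6.154e+04 s = 0.7123 d.
C = 5.196·exp(−0.11·0.7123) = 5.196·0.9246 = 4.805 mg/L.

4.80 mg/L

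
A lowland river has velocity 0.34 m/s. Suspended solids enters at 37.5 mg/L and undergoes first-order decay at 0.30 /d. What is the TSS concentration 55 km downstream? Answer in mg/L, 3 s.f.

21.4 mg/L

Travel time t = 55 km / 0.34 m/s = 5.5e+04/0.34 = 1.618e+05 s = 1.872 d.
First-order decay: C = 37.5·exp(−0.30·1.872) = 37.5·0.5702 = 21.38 mg/L.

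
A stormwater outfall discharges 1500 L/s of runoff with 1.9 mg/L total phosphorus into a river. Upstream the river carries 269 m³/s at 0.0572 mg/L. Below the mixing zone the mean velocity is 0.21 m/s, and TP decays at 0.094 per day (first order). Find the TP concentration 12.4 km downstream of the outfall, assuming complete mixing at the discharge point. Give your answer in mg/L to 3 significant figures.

1500 L/s = 1.5 m³/s.
After complete mixing, C₀ = (1.5·1.9 + 269·0.0572) / 270.5 = 0.06742 mg/L.
Travel time t = 1.24e+04 m / 0.21 m/s = 5.905e+04 s = 0.6834 d.
C = 0.06742·exp(−0.094·0.6834) = 0.06742·0.9378 = 0.06322 mg/L.

0.0632 mg/L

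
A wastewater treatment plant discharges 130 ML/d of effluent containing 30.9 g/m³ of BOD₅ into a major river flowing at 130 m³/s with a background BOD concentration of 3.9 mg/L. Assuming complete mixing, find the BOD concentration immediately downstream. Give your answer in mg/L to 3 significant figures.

130 ML/d = 1.505 m³/s.
By mass balance at complete mixing, C = (1.505·30.9 + 130·3.9) / (1.505 + 130) = 553.5/131.5 = 4.209 mg/L.

4.21 mg/L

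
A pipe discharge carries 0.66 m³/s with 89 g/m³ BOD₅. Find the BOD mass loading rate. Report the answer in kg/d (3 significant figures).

Mass flux = Q·C = 0.66 m³/s × 89 g/m³ = 58.74 g/s.
= 58.74 g/s × 86.4 = 5075 kg/d.

5080 kg/d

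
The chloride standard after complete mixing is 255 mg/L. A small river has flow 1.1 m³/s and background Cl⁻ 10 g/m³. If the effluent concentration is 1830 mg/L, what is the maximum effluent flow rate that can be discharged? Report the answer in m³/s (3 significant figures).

0.171 m³/s

Mass balance at complete mixing: C_std·(Q_w + Q_r) = Q_w·C_e + Q_r·C_b.
Rearranging, Q_w = Q_r·(C_std − C_b)/(C_e − C_std) = 1.1·(255 − 10) / (1830 − 255) = 0.1711 m³/s.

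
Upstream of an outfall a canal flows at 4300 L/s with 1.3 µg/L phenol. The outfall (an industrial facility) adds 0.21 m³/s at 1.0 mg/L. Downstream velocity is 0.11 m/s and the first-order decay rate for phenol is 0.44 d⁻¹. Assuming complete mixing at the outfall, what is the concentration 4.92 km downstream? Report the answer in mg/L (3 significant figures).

4300 L/s = 4.3 m³/s.
1.3 µg/L = 0.0013 mg/L.
After complete mixing, C₀ = (0.21·1 + 4.3·0.0013) / 4.51 = 0.0478 mg/L.
Travel time t = 4920 m / 0.11 m/s = 4.473e+04 s = 0.5177 d.
C = 0.0478·exp(−0.44·0.5177) = 0.0478·0.7963 = 0.03807 mg/L.

0.0381 mg/L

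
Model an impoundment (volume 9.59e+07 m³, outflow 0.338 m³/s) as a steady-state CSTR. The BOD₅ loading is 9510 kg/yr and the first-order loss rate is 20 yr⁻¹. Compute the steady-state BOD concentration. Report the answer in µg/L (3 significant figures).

4.93 µg/L

Outflow Q = 0.338 m³/s × 3.156e+07 s/yr = 1.067e+07 m³/yr.
Steady-state CSTR mass balance: W = Q·C + k·V·C, so C = W/(Q + kV).
Q + kV = 1.067e+07 + 20·9.59e+07 = 1.929e+09 m³/yr.
C = 9510/1.929e+09 = 4.931e-06 kg/m³ = 0.004931 mg/L = 4.931 µg/L.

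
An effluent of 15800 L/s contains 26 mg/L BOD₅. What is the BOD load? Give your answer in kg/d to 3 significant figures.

35500 kg/d

15800 L/s = 15.8 m³/s.
Mass flux = Q·C = 15.8 m³/s × 26 g/m³ = 410.8 g/s.
= 410.8 g/s × 86.4 = 3.549e+04 kg/d.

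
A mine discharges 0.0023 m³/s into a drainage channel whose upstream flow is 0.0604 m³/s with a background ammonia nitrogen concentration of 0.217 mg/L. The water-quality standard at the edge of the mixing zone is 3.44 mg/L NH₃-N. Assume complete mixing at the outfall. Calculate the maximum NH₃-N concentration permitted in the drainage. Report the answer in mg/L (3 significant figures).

88.1 mg/L

Mass balance: 3.44·0.0627 = 0.0023·Cₑ + 0.0604·0.217.
Cₑ = (0.2157 − 0.01311) / 0.0023 = 88.08 mg/L.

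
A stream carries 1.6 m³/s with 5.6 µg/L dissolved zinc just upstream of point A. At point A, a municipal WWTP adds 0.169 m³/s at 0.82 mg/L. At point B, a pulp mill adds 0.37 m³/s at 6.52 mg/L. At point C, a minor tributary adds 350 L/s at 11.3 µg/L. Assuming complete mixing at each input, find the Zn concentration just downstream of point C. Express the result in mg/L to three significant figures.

1.03 mg/L

5.6 µg/L = 0.0056 mg/L.
After input A: C = (1.6·0.0056 + 0.169·0.82) / 1.769 = 0.0834 mg/L.
After input B: C = (1.769·0.0834 + 0.37·6.52) / 2.139 = 1.197 mg/L.
350 L/s = 0.35 m³/s.
11.3 µg/L = 0.0113 mg/L.
After input C: C = (2.139·1.197 + 0.35·0.0113) / 2.489 = 1.03 mg/L.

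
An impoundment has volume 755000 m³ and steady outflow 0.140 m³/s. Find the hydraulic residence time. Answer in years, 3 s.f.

0.171 yr

Q = 0.140 m³/s × 3.156e+07 s/yr = 4.418e+06 m³/yr.
Hydraulic residence time τ = V/Q = 755000/4.418e+06 = 0.1709 yr.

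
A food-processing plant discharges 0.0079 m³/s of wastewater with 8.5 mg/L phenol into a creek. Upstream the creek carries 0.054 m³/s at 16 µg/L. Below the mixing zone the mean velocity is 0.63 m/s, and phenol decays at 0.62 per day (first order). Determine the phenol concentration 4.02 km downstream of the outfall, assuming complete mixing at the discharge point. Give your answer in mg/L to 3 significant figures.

1.05 mg/L

16 µg/L = 0.016 mg/L.
After complete mixing, C₀ = (0.0079·8.5 + 0.054·0.016) / 0.0619 = 1.099 mg/L.
Travel time t = 4020 m / 0.63 m/s = 6381 s = 0.07385 d.
C = 1.099·exp(−0.62·0.07385) = 1.099·0.9552 = 1.05 mg/L.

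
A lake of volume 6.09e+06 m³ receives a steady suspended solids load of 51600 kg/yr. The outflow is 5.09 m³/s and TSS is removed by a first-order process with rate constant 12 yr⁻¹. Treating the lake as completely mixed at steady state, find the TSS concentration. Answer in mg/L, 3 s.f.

0.221 mg/L

Outflow Q = 5.09 m³/s × 3.156e+07 s/yr = 1.606e+08 m³/yr.
Steady-state CSTR mass balance: W = Q·C + k·V·C, so C = W/(Q + kV).
Q + kV = 1.606e+08 + 12·6.09e+06 = 2.337e+08 m³/yr.
C = 51600/2.337e+08 = 0.0002208 kg/m³ = 0.2208 mg/L.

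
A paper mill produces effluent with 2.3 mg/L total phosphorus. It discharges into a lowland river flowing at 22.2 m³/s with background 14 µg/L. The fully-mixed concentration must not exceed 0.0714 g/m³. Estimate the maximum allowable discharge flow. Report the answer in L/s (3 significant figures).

14 µg/L = 0.014 mg/L.
Mass balance at complete mixing: C_std·(Q_w + Q_r) = Q_w·C_e + Q_r·C_b.
Rearranging, Q_w = Q_r·(C_std − C_b)/(C_e − C_std) = 22.2·(0.0714 − 0.014) / (2.3 − 0.0714) = 0.5718 m³/s.
= 571.8 L/s.

572 L/s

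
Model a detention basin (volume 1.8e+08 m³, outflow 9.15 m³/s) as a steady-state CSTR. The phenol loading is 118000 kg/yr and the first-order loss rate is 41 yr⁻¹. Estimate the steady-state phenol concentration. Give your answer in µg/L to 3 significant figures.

15.4 µg/L

Outflow Q = 9.15 m³/s × 3.156e+07 s/yr = 2.888e+08 m³/yr.
Steady-state CSTR mass balance: W = Q·C + k·V·C, so C = W/(Q + kV).
Q + kV = 2.888e+08 + 41·1.8e+08 = 7.669e+09 m³/yr.
C = 118000/7.669e+09 = 1.539e-05 kg/m³ = 0.01539 mg/L = 15.39 µg/L.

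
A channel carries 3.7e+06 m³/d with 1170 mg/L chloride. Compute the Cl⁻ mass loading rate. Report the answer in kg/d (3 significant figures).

3.7e+06 m³/d = 42.82 m³/s.
Mass flux = Q·C = 42.82 m³/s × 1170 g/m³ = 5.01e+04 g/s.
= 5.01e+04 g/s × 86.4 = 4.329e+06 kg/d.

4.33e+06 kg/d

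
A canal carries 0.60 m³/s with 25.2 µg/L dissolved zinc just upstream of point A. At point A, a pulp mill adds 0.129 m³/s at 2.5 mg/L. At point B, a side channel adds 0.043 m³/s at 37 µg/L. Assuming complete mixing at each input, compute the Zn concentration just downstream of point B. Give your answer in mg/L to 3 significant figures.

25.2 µg/L = 0.0252 mg/L.
After input A: C = (0.6·0.0252 + 0.129·2.5) / 0.729 = 0.4631 mg/L.
37 µg/L = 0.037 mg/L.
After input B: C = (0.729·0.4631 + 0.043·0.037) / 0.772 = 0.4394 mg/L.

0.439 mg/L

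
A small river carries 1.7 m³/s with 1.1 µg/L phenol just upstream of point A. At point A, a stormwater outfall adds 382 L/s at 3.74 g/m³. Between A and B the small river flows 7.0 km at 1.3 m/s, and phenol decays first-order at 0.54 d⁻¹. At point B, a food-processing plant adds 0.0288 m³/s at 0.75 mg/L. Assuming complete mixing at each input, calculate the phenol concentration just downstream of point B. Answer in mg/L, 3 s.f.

0.666 mg/L

1.1 µg/L = 0.0011 mg/L.
382 L/s = 0.382 m³/s.
After input A: C = (1.7·0.0011 + 0.382·3.74) / 2.082 = 0.6871 mg/L.
Over the 7.0 km reach to input B (t = 5385 s = 0.06232 d), decay gives C = 0.6871·exp(−0.54·0.06232) = 0.6644 mg/L.
After input B: C = (2.082·0.6644 + 0.0288·0.75) / 2.111 = 0.6655 mg/L.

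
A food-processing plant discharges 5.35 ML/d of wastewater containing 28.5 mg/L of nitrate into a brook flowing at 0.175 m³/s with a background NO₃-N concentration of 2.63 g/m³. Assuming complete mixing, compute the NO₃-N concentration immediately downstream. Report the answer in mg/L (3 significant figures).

5.35 ML/d = 0.06192 m³/s.
Conservation of mass across the mixing zone: C = (0.06192·28.5 + 0.175·2.63) / (0.06192 + 0.175) = 2.225/0.2369 = 9.391 mg/L.

9.39 mg/L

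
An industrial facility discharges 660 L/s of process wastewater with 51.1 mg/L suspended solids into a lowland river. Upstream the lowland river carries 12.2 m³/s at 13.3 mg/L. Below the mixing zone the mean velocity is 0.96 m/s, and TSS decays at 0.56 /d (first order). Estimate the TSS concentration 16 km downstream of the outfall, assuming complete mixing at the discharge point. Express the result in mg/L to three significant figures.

13.7 mg/L

660 L/s = 0.66 m³/s.
After complete mixing, C₀ = (0.66·51.1 + 12.2·13.3) / 12.86 = 15.24 mg/L.
Travel time t = 1.6e+04 m / 0.96 m/s = 1.667e+04 s = 0.1929 d.
C = 15.24·exp(−0.56·0.1929) = 15.24·0.8976 = 13.68 mg/L.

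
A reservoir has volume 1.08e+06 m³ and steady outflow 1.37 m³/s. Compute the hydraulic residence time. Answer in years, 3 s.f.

Q = 1.37 m³/s × 3.156e+07 s/yr = 4.323e+07 m³/yr.
Hydraulic residence time τ = V/Q = 1.08e+06/4.323e+07 = 0.02498 yr.

0.0250 yr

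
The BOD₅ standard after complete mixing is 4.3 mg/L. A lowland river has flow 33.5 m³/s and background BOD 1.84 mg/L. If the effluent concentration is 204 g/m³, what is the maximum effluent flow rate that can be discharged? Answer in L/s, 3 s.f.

413 L/s

Mass balance at complete mixing: C_std·(Q_w + Q_r) = Q_w·C_e + Q_r·C_b.
Rearranging, Q_w = Q_r·(C_std − C_b)/(C_e − C_std) = 33.5·(4.3 − 1.84) / (204 − 4.3) = 0.4127 m³/s.
= 412.7 L/s.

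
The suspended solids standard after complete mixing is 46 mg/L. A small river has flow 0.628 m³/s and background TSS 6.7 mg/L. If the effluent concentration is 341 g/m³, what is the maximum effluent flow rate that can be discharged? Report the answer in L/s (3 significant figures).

Mass balance at complete mixing: C_std·(Q_w + Q_r) = Q_w·C_e + Q_r·C_b.
Rearranging, Q_w = Q_r·(C_std − C_b)/(C_e − C_std) = 0.628·(46 − 6.7) / (341 − 46) = 0.08366 m³/s.
= 83.66 L/s.

83.7 L/s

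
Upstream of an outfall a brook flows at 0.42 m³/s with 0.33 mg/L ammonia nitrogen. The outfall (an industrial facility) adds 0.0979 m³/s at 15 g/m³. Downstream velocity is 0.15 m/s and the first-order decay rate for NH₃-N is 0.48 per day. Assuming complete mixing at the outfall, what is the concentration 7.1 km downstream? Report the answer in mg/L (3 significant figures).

After complete mixing, C₀ = (0.0979·15 + 0.42·0.33) / 0.5179 = 3.103 mg/L.
Travel time t = 7100 m / 0.15 m/s = 4.733e+04 s = 0.5478 d.
C = 3.103·exp(−0.48·0.5478) = 3.103·0.7688 = 2.386 mg/L.

2.39 mg/L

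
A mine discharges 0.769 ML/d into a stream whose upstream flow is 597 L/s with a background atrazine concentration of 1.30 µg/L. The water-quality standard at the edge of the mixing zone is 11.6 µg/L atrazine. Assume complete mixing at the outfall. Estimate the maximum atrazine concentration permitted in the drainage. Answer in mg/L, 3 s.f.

0.702 mg/L

0.769 ML/d = 0.0089 m³/s.
597 L/s = 0.597 m³/s.
1.30 µg/L = 0.0013 mg/L.
11.6 µg/L = 0.0116 mg/L.
Mass balance: 0.0116·0.6059 = 0.0089·Cₑ + 0.597·0.0013.
Cₑ = (0.007028 − 0.0007761) / 0.0089 = 0.7025 mg/L.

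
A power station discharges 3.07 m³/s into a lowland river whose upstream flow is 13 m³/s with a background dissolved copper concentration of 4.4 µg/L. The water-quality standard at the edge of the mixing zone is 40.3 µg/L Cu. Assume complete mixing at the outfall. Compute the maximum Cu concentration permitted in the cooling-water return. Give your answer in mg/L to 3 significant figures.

0.192 mg/L

4.4 µg/L = 0.0044 mg/L.
40.3 µg/L = 0.0403 mg/L.
Mass balance: 0.0403·16.07 = 3.07·Cₑ + 13·0.0044.
Cₑ = (0.6476 − 0.0572) / 3.07 = 0.1923 mg/L.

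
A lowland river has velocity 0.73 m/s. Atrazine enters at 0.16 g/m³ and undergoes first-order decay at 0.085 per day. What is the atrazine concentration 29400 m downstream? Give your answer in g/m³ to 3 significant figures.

0.154 g/m³

Travel time t = 29400 m / 0.73 m/s = 2.94e+04/0.73 = 4.027e+04 s = 0.4661 d.
First-order decay: C = 0.16·exp(−0.085·0.4661) = 0.16·0.9612 = 0.1538 g/m³.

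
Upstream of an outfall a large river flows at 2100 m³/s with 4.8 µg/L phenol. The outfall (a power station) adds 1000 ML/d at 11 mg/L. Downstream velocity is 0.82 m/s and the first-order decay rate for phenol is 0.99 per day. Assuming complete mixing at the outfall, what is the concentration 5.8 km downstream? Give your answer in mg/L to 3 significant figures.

1000 ML/d = 11.57 m³/s.
4.8 µg/L = 0.0048 mg/L.
After complete mixing, C₀ = (11.57·11 + 2100·0.0048) / 2112 = 0.06507 mg/L.
Travel time t = 5800 m / 0.82 m/s = 7073 s = 0.08187 d.
C = 0.06507·exp(−0.99·0.08187) = 0.06507·0.9222 = 0.06 mg/L.

0.0600 mg/L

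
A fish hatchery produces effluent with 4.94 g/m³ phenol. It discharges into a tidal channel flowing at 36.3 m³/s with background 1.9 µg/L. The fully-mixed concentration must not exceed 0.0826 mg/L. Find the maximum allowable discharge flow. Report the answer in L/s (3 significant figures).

1.9 µg/L = 0.0019 mg/L.
Mass balance at complete mixing: C_std·(Q_w + Q_r) = Q_w·C_e + Q_r·C_b.
Rearranging, Q_w = Q_r·(C_std − C_b)/(C_e − C_std) = 36.3·(0.0826 − 0.0019) / (4.94 − 0.0826) = 0.6031 m³/s.
= 603.1 L/s.

603 L/s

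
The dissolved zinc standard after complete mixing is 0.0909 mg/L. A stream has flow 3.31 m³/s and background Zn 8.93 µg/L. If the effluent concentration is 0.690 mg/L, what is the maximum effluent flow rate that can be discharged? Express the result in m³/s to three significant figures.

0.453 m³/s

8.93 µg/L = 0.00893 mg/L.
Mass balance at complete mixing: C_std·(Q_w + Q_r) = Q_w·C_e + Q_r·C_b.
Rearranging, Q_w = Q_r·(C_std − C_b)/(C_e − C_std) = 3.31·(0.0909 − 0.00893) / (0.69 − 0.0909) = 0.4529 m³/s.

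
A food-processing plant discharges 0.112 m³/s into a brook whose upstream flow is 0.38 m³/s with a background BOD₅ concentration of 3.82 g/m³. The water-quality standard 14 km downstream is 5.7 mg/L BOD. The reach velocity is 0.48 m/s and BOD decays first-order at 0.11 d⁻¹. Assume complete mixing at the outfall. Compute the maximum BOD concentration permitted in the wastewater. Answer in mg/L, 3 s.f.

Travel time to the compliance point: t = 1.4e+04/0.48 = 2.917e+04 s = 0.3376 d; decay factor exp(−0.11·0.3376) = 0.9635.
So the concentration just after mixing may be at most 5.7/0.9635 = 5.916 mg/L.
Mass balance: 5.916·0.492 = 0.112·Cₑ + 0.38·3.82.
Cₑ = (2.91 − 1.452) / 0.112 = 13.03 mg/L.

13.0 mg/L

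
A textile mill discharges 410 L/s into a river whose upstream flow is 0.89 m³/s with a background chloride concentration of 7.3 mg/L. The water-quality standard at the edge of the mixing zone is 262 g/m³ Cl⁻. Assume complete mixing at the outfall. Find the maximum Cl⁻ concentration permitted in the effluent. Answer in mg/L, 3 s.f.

815 mg/L

410 L/s = 0.41 m³/s.
Mass balance: 262·1.3 = 0.41·Cₑ + 0.89·7.3.
Cₑ = (340.6 − 6.497) / 0.41 = 814.9 mg/L.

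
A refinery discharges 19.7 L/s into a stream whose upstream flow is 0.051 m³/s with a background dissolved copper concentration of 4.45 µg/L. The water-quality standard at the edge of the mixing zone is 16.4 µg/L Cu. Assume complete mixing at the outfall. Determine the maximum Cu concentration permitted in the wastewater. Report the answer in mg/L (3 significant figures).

0.0473 mg/L

19.7 L/s = 0.0197 m³/s.
4.45 µg/L = 0.00445 mg/L.
16.4 µg/L = 0.0164 mg/L.
Mass balance: 0.0164·0.0707 = 0.0197·Cₑ + 0.051·0.00445.
Cₑ = (0.001159 − 0.0002269) / 0.0197 = 0.04734 mg/L.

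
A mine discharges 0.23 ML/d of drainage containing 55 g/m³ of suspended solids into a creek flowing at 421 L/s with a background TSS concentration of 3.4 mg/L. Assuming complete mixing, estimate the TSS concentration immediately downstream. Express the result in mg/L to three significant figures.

0.23 ML/d = 0.002662 m³/s.
421 L/s = 0.421 m³/s.
Flow-weighted mixing gives C = (0.002662·55 + 0.421·3.4) / (0.002662 + 0.421) = 1.578/0.4237 = 3.724 mg/L.

3.72 mg/L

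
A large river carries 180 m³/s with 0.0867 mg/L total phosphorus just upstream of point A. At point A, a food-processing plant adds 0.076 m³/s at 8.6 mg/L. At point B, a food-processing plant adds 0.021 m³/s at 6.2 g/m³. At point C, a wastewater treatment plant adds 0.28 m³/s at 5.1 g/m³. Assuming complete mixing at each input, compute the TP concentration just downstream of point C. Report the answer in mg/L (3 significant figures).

0.0988 mg/L

After input A: C = (180·0.0867 + 0.076·8.6) / 180.1 = 0.09029 mg/L.
After input B: C = (180.1·0.09029 + 0.021·6.2) / 180.1 = 0.09101 mg/L.
After input C: C = (180.1·0.09101 + 0.28·5.1) / 180.4 = 0.09878 mg/L.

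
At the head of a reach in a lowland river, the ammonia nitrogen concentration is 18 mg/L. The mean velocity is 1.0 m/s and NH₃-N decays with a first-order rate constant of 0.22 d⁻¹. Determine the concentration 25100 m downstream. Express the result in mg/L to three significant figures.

Travel time t = 25100 m / 1.0 m/s = 2.51e+04/1.0 = 2.51e+04 s = 0.2905 d.
First-order decay: C = 18·exp(−0.22·0.2905) = 18·0.9381 = 16.89 mg/L.

16.9 mg/L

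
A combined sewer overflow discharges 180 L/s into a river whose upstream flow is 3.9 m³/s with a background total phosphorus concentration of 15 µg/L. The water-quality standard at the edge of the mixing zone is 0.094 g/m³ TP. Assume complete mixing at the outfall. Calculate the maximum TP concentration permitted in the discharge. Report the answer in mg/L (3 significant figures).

1.81 mg/L

180 L/s = 0.18 m³/s.
15 µg/L = 0.015 mg/L.
Mass balance: 0.094·4.08 = 0.18·Cₑ + 3.9·0.015.
Cₑ = (0.3835 − 0.0585) / 0.18 = 1.806 mg/L.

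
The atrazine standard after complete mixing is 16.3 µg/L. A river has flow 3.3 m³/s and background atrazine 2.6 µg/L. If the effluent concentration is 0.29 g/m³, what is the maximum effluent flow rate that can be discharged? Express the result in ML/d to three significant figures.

14.3 ML/d

2.6 µg/L = 0.0026 mg/L.
16.3 µg/L = 0.0163 mg/L.
Mass balance at complete mixing: C_std·(Q_w + Q_r) = Q_w·C_e + Q_r·C_b.
Rearranging, Q_w = Q_r·(C_std − C_b)/(C_e − C_std) = 3.3·(0.0163 − 0.0026) / (0.29 − 0.0163) = 0.1652 m³/s.
= 14.27 ML/d.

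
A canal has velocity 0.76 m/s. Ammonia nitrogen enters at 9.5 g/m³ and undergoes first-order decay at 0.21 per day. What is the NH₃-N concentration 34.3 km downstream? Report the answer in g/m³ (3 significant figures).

Travel time t = 34.3 km / 0.76 m/s = 3.43e+04/0.76 = 4.513e+04 s = 0.5224 d.
First-order decay: C = 9.5·exp(−0.21·0.5224) = 9.5·0.8961 = 8.513 g/m³.

8.51 g/m³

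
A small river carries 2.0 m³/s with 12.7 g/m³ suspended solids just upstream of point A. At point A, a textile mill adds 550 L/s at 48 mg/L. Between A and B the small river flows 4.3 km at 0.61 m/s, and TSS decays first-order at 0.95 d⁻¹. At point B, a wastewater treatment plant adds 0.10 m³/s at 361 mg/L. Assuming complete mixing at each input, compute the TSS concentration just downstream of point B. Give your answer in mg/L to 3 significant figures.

550 L/s = 0.55 m³/s.
After input A: C = (2·12.7 + 0.55·48) / 2.55 = 20.31 mg/L.
Over the 4.3 km reach to input B (t = 7049 s = 0.08159 d), decay gives C = 20.31·exp(−0.95·0.08159) = 18.8 mg/L.
After input B: C = (2.55·18.8 + 0.1·361) / 2.65 = 31.71 mg/L.

31.7 mg/L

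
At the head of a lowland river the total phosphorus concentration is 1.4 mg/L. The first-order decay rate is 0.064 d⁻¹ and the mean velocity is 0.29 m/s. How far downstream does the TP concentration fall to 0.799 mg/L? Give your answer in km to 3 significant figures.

220 km

From C = C₀·e^(−kt), t = ln(C₀/C)/k = ln(1.4/0.799)/0.064 = 0.5609/0.064 = 8.764 d.
Distance = v·t = 0.29 m/s × 7.572e+05 s = 2.196e+05 m = 219.6 km.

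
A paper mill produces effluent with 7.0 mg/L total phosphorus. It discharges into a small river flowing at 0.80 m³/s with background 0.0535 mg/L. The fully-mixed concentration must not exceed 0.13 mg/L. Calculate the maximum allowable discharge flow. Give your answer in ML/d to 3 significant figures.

0.770 ML/d

Mass balance at complete mixing: C_std·(Q_w + Q_r) = Q_w·C_e + Q_r·C_b.
Rearranging, Q_w = Q_r·(C_std − C_b)/(C_e − C_std) = 0.80·(0.13 − 0.0535) / (7 − 0.13) = 0.008908 m³/s.
= 0.7697 ML/d.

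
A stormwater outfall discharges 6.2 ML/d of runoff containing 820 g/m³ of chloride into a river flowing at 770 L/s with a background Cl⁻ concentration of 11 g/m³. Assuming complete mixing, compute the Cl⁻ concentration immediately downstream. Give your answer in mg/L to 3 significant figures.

6.2 ML/d = 0.07176 m³/s.
770 L/s = 0.77 m³/s.
Flow-weighted mixing gives C = (0.07176·820 + 0.77·11) / (0.07176 + 0.77) = 67.31/0.8418 = 79.97 mg/L.

80.0 mg/L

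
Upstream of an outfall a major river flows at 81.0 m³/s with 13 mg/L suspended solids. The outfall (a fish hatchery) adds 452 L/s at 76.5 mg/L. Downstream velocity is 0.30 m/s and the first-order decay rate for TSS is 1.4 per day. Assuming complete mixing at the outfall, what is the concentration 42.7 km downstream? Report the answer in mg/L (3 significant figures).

1.33 mg/L

452 L/s = 0.452 m³/s.
After complete mixing, C₀ = (0.452·76.5 + 81·13) / 81.45 = 13.35 mg/L.
Travel time t = 4.27e+04 m / 0.30 m/s = 1.423e+05 s = 1.647 d.
C = 13.35·exp(−1.4·1.647) = 13.35·0.09963 = 1.33 mg/L.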